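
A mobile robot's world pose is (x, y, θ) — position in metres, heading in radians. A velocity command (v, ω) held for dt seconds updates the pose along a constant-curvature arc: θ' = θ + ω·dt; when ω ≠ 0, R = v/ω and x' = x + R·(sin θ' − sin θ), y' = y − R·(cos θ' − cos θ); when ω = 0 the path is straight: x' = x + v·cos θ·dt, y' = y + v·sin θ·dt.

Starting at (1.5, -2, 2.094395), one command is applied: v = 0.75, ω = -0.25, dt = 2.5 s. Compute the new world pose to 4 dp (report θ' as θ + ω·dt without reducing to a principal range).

(1.1135, -0.1963, 1.4694)

θ' = 2.0944 + -0.25·2.5 = 1.4694
R = v/ω = 0.75/-0.25 = -3.0000
x' = 1.5 + -3.0000·(sin 1.4694 − sin 2.0944) = 1.1135
y' = -2 − -3.0000·(cos 1.4694 − cos 2.0944) = -0.1963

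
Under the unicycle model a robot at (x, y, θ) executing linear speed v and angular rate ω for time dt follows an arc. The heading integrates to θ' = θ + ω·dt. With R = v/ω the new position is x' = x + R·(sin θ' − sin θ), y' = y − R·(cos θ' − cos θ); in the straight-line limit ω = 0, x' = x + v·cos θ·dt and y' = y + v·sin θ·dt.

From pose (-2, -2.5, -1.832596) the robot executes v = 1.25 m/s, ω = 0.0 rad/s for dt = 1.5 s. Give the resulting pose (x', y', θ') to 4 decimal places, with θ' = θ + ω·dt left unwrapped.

θ' = -1.8326 + 0.0·1.5 = -1.8326
ω = 0 → straight: x' = -2 + 1.25·cos(-1.8326)·1.5 = -2.4853
y' = -2.5 + 1.25·sin(-1.8326)·1.5 = -4.3111

(-2.4853, -4.3111, -1.8326)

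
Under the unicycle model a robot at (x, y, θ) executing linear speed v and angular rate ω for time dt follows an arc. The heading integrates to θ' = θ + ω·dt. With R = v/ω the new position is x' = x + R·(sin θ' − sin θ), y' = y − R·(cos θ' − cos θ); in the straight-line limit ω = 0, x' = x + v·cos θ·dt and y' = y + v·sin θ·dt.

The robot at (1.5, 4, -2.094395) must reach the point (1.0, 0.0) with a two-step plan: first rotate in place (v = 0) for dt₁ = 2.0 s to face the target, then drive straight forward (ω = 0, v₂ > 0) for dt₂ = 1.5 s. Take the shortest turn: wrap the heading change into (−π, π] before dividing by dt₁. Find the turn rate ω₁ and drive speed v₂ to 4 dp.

ω₁ = 0.1996, v₂ = 2.6874

heading to target = atan2(0−4, 1−1.5) = -1.6952
Δθ = wrap(-1.6952 − -2.0944) = 0.3992; ω₁ = Δθ/dt₁ = 0.1996
distance = √((1−1.5)² + (0−4)²) = 4.0311; v₂ = distance/dt₂ = 2.6874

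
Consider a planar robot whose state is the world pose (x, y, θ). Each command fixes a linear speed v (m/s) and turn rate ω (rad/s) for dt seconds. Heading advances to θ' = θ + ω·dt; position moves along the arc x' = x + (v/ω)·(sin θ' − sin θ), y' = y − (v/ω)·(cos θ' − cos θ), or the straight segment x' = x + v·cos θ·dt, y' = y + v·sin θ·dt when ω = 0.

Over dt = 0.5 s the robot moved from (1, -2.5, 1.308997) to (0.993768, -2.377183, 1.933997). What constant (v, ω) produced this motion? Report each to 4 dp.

v = 0.2500, ω = 1.2500

Δθ = 1.933997 − 1.308997 = 0.625000
ω = Δθ/dt = 0.625000/0.5 = 1.2500
R = −Δy/(cos θ' − cos θ) = 0.2000
v = R·ω = 0.2000·1.2500 = 0.2500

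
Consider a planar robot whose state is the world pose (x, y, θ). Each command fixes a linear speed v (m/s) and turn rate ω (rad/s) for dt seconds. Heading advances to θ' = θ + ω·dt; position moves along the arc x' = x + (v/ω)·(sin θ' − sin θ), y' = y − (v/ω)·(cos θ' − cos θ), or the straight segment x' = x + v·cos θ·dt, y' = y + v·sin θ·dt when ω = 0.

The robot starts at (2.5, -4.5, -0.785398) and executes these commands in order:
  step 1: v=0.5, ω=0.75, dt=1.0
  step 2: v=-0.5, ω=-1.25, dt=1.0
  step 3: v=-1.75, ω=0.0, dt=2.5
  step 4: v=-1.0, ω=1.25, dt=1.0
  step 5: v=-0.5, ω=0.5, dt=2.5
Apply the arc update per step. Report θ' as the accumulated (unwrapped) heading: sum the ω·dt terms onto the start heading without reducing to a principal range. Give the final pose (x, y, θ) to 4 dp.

step 1: θ'=-0.0354 (R=0.6667) → pose (2.9478, -4.6948, -0.0354)
step 2: θ'=-1.2854 (R=0.4000) → pose (2.5781, -4.4077, -1.2854)
step 3: θ'=-1.2854 (straight) → pose (1.3464, -0.2097, -1.2854)
step 4: θ'=-0.0354 (R=-0.8000) → pose (0.6071, 0.3646, -0.0354)
step 5: θ'=1.2146 (R=-1.0000) → pose (-0.3655, -0.2861, 1.2146)

(-0.3655, -0.2861, 1.2146)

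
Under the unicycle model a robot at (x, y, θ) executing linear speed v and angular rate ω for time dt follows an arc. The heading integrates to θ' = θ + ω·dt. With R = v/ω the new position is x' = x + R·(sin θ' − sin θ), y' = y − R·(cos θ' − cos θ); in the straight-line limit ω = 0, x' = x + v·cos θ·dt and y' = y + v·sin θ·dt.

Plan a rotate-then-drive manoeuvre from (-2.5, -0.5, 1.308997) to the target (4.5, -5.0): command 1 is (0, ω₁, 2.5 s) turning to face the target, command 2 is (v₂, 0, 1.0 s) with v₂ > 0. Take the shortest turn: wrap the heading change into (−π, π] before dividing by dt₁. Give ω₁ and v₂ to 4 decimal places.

ω₁ = -0.7521, v₂ = 8.3217

heading to target = atan2(-5−-0.5, 4.5−-2.5) = -0.5713
Δθ = wrap(-0.5713 − 1.3090) = -1.8803; ω₁ = Δθ/dt₁ = -0.7521
distance = √((4.5−-2.5)² + (-5−-0.5)²) = 8.3217; v₂ = distance/dt₂ = 8.3217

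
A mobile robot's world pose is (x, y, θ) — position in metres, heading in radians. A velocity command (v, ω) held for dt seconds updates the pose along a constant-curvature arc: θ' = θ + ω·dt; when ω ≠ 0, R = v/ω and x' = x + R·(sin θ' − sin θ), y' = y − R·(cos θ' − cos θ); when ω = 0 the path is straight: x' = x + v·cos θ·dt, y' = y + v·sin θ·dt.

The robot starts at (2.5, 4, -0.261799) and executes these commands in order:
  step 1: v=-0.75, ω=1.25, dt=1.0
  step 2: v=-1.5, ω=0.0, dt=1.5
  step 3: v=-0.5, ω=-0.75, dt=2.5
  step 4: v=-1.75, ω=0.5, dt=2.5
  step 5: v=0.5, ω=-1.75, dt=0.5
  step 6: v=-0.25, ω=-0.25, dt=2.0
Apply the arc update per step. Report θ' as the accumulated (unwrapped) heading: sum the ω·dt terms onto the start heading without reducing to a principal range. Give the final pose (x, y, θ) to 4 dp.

(-4.5404, 3.2009, -1.0118)

step 1: θ'=0.9882 (R=-0.6000) → pose (1.8437, 3.7506, 0.9882)
step 2: θ'=0.9882 (straight) → pose (0.6058, 1.8717, 0.9882)
step 3: θ'=-0.8868 (R=0.6667) → pose (-0.4676, 1.8173, -0.8868)
step 4: θ'=0.3632 (R=-3.5000) → pose (-4.4238, 2.8773, 0.3632)
step 5: θ'=-0.5118 (R=-0.2857) → pose (-4.1823, 2.8593, -0.5118)
step 6: θ'=-1.0118 (R=1.0000) → pose (-4.5404, 3.2009, -1.0118)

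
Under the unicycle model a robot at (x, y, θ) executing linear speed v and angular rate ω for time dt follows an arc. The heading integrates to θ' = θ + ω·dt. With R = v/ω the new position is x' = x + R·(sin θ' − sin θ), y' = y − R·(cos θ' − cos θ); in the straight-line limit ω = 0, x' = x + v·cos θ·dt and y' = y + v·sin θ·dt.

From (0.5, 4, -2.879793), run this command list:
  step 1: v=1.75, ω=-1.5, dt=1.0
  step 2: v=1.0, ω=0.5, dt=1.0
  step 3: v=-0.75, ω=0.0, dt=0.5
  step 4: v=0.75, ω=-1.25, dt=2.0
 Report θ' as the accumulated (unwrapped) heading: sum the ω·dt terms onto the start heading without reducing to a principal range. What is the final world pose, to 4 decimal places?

(-0.7101, 6.3610, -6.3798)

step 1: θ'=-4.3798 (R=-1.1667) → pose (-0.9047, 4.7460, -4.3798)
step 2: θ'=-3.8798 (R=2.0000) → pose (-1.4492, 5.5724, -3.8798)
step 3: θ'=-3.8798 (straight) → pose (-1.1718, 5.3200, -3.8798)
step 4: θ'=-6.3798 (R=-0.6000) → pose (-0.7101, 6.3610, -6.3798)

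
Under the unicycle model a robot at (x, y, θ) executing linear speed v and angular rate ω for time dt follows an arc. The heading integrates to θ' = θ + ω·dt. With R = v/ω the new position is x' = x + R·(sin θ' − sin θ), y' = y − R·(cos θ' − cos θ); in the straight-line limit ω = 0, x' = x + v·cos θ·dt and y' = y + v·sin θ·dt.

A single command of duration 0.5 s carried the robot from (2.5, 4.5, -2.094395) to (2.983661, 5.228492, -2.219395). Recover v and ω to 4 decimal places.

Δθ = -2.219395 − -2.094395 = -0.125000
ω = Δθ/dt = -0.125000/0.5 = -0.2500
R = −Δy/(cos θ' − cos θ) = 7.0000
v = R·ω = 7.0000·-0.2500 = -1.7500

v = -1.7500, ω = -0.2500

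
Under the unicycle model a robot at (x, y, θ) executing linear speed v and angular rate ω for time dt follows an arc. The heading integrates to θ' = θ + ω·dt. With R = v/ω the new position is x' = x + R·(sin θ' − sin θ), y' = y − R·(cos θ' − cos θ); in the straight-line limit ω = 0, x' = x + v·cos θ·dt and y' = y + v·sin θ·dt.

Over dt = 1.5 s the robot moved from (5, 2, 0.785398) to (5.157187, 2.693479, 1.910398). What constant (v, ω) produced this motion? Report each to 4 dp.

v = 0.5000, ω = 0.7500

Δθ = 1.910398 − 0.785398 = 1.125000
ω = Δθ/dt = 1.125000/1.5 = 0.7500
R = −Δy/(cos θ' − cos θ) = 0.6667
v = R·ω = 0.6667·0.7500 = 0.5000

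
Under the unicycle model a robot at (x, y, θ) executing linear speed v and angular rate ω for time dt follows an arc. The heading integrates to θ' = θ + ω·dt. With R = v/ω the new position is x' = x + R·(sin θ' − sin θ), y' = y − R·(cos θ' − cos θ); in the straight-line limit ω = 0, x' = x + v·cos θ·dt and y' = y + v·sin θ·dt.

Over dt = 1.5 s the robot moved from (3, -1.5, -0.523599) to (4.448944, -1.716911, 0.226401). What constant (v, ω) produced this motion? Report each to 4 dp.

v = 1.0000, ω = 0.5000

Δθ = 0.226401 − -0.523599 = 0.750000
ω = Δθ/dt = 0.750000/1.5 = 0.5000
R = Δx/(sin θ' − sin θ) = 2.0000
v = R·ω = 2.0000·0.5000 = 1.0000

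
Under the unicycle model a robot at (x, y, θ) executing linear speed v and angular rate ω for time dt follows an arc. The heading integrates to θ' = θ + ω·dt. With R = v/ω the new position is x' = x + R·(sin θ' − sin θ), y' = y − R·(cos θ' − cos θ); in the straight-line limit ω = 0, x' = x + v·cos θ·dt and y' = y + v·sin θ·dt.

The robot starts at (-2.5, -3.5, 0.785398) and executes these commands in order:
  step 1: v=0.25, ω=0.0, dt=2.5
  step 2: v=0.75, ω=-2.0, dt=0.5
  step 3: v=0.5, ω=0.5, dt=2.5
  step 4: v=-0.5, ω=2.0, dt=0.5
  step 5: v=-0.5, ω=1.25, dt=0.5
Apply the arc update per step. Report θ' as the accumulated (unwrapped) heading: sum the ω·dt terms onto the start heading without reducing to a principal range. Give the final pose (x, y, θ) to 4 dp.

step 1: θ'=0.7854 (straight) → pose (-2.0581, -3.0581, 0.7854)
step 2: θ'=-0.2146 (R=-0.3750) → pose (-1.7130, -2.9568, -0.2146)
step 3: θ'=1.0354 (R=1.0000) → pose (-0.6400, -2.4899, 1.0354)
step 4: θ'=2.0354 (R=-0.2500) → pose (-0.6485, -2.7295, 2.0354)
step 5: θ'=2.6604 (R=-0.4000) → pose (-0.4760, -2.9049, 2.6604)

(-0.4760, -2.9049, 2.6604)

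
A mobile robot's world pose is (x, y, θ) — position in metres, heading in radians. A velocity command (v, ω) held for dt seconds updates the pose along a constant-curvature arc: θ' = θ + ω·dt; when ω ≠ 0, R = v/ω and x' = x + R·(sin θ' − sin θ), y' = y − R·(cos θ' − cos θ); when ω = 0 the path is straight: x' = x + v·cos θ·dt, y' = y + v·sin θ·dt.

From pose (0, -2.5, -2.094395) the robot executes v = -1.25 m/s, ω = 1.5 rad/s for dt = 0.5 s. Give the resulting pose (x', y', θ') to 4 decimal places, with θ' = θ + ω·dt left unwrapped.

θ' = -2.0944 + 1.5·0.5 = -1.3444
R = v/ω = -1.25/1.5 = -0.8333
x' = 0 + -0.8333·(sin -1.3444 − sin -2.0944) = 0.0904
y' = -2.5 − -0.8333·(cos -1.3444 − cos -2.0944) = -1.8963

(0.0904, -1.8963, -1.3444)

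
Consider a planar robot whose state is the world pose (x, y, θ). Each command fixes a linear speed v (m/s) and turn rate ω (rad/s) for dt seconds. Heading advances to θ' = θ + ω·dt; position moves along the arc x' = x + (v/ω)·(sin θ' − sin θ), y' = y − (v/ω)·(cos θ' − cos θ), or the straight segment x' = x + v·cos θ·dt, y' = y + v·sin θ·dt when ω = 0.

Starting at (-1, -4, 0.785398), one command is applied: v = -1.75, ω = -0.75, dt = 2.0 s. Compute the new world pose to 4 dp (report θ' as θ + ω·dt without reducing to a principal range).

θ' = 0.7854 + -0.75·2.0 = -0.7146
R = v/ω = -1.75/-0.75 = 2.3333
x' = -1 + 2.3333·(sin -0.7146 − sin 0.7854) = -4.1790
y' = -4 − 2.3333·(cos -0.7146 − cos 0.7854) = -4.1126

(-4.1790, -4.1126, -0.7146)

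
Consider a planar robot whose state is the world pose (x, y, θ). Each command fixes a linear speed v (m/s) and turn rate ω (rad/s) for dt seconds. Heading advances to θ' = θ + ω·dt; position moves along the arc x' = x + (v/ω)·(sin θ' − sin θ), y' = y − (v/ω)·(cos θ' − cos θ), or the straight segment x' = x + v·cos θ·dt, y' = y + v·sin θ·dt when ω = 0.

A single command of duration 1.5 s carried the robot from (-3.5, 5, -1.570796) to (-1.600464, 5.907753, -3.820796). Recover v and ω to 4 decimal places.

v = -1.7500, ω = -1.5000

Δθ = -3.820796 − -1.570796 = -2.250000
ω = Δθ/dt = -2.250000/1.5 = -1.5000
R = Δx/(sin θ' − sin θ) = 1.1667
v = R·ω = 1.1667·-1.5000 = -1.7500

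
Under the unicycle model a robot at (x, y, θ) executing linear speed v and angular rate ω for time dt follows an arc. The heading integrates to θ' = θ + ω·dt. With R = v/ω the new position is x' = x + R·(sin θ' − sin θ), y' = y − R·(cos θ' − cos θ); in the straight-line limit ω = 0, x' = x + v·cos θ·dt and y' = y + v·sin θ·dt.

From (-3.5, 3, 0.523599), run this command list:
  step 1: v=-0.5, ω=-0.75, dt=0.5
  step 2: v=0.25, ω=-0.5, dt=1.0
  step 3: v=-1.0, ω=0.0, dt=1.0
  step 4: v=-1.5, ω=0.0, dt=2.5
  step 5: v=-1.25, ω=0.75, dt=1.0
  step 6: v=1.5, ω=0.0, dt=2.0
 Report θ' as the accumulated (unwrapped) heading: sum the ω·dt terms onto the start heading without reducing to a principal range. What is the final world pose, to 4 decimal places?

step 1: θ'=0.1486 (R=0.6667) → pose (-3.7346, 2.9180, 0.1486)
step 2: θ'=-0.3514 (R=-0.5000) → pose (-3.4885, 2.8930, -0.3514)
step 3: θ'=-0.3514 (straight) → pose (-4.4274, 3.2372, -0.3514)
step 4: θ'=-0.3514 (straight) → pose (-7.9482, 4.5280, -0.3514)
step 5: θ'=0.3986 (R=-1.6667) → pose (-9.1688, 4.4992, 0.3986)
step 6: θ'=0.3986 (straight) → pose (-6.4040, 5.6636, 0.3986)

(-6.4040, 5.6636, 0.3986)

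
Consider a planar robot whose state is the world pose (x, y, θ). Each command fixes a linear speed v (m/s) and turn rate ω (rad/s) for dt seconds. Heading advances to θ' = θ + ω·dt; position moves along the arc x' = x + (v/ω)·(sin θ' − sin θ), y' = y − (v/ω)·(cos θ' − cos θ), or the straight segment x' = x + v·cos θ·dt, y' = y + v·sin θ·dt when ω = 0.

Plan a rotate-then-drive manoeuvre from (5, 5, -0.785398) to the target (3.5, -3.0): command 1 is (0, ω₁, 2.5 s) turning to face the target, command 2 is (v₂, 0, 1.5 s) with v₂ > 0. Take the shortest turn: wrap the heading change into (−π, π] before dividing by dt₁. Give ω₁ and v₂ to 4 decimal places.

heading to target = atan2(-3−5, 3.5−5) = -1.7561
Δθ = wrap(-1.7561 − -0.7854) = -0.9707; ω₁ = Δθ/dt₁ = -0.3883
distance = √((3.5−5)² + (-3−5)²) = 8.1394; v₂ = distance/dt₂ = 5.4263

ω₁ = -0.3883, v₂ = 5.4263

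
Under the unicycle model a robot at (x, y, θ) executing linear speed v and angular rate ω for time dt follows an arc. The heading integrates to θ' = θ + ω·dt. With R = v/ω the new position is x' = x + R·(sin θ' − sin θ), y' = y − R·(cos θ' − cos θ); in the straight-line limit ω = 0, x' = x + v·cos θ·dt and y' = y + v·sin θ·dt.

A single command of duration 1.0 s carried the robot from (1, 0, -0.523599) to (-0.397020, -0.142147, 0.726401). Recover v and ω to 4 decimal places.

Δθ = 0.726401 − -0.523599 = 1.250000
ω = Δθ/dt = 1.250000/1.0 = 1.2500
R = Δx/(sin θ' − sin θ) = -1.2000
v = R·ω = -1.2000·1.2500 = -1.5000

v = -1.5000, ω = 1.2500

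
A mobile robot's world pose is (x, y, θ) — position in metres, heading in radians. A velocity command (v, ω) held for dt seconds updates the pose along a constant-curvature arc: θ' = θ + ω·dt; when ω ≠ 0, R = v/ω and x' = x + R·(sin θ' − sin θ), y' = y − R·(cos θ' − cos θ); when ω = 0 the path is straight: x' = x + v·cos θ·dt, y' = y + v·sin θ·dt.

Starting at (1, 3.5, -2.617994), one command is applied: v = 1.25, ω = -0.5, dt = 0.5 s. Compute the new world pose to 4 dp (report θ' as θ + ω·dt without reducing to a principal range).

(0.4255, 3.2581, -2.8680)

θ' = -2.6180 + -0.5·0.5 = -2.8680
R = v/ω = 1.25/-0.5 = -2.5000
x' = 1 + -2.5000·(sin -2.8680 − sin -2.6180) = 0.4255
y' = 3.5 − -2.5000·(cos -2.8680 − cos -2.6180) = 3.2581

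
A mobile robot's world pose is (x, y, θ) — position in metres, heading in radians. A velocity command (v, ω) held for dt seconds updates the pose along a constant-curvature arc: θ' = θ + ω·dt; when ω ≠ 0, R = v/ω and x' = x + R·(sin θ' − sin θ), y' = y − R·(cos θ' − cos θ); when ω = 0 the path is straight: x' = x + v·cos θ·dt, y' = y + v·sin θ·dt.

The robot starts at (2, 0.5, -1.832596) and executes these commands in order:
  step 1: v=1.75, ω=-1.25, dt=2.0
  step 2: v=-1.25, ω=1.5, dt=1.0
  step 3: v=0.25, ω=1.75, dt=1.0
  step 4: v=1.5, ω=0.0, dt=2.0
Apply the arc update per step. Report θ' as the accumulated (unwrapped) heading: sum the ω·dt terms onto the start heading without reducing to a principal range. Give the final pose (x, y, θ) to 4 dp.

step 1: θ'=-4.3326 (R=-1.4000) → pose (-0.6525, 0.3433, -4.3326)
step 2: θ'=-2.8326 (R=-0.8333) → pose (0.3748, -0.1416, -2.8326)
step 3: θ'=-1.0826 (R=0.1429) → pose (0.2921, -0.3447, -1.0826)
step 4: θ'=-1.0826 (straight) → pose (1.6992, -2.9942, -1.0826)

(1.6992, -2.9942, -1.0826)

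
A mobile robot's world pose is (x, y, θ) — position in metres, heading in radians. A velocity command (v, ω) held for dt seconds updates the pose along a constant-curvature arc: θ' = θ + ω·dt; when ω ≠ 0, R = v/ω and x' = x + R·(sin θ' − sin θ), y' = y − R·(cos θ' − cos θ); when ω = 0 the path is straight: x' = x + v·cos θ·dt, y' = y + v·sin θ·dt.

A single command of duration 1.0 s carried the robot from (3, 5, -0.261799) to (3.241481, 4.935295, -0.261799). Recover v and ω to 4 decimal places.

Δθ = -0.261799 − -0.261799 = 0.000000
ω = Δθ/dt = 0.000000/1.0 = 0.0000
ω = 0 → v = (Δx·cos θ + Δy·sin θ)/dt = 0.2500

v = 0.2500, ω = 0.0000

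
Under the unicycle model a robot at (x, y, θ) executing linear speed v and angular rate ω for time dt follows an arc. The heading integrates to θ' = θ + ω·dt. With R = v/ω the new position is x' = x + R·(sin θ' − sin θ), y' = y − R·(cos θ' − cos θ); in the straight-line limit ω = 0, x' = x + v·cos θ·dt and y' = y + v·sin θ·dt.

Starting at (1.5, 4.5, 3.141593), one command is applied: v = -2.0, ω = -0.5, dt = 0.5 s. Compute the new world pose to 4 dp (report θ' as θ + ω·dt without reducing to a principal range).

(2.4896, 4.3757, 2.8916)

θ' = 3.1416 + -0.5·0.5 = 2.8916
R = v/ω = -2.0/-0.5 = 4.0000
x' = 1.5 + 4.0000·(sin 2.8916 − sin 3.1416) = 2.4896
y' = 4.5 − 4.0000·(cos 2.8916 − cos 3.1416) = 4.3757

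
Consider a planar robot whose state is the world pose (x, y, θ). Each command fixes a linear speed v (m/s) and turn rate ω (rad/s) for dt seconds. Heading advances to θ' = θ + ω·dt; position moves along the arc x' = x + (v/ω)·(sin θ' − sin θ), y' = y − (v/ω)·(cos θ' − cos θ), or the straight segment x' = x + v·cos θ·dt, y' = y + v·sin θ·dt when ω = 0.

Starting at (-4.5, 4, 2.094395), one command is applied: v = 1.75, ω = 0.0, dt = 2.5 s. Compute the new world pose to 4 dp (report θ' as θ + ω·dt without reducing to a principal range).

θ' = 2.0944 + 0.0·2.5 = 2.0944
ω = 0 → straight: x' = -4.5 + 1.75·cos(2.0944)·2.5 = -6.6875
y' = 4 + 1.75·sin(2.0944)·2.5 = 7.7889

(-6.6875, 7.7889, 2.0944)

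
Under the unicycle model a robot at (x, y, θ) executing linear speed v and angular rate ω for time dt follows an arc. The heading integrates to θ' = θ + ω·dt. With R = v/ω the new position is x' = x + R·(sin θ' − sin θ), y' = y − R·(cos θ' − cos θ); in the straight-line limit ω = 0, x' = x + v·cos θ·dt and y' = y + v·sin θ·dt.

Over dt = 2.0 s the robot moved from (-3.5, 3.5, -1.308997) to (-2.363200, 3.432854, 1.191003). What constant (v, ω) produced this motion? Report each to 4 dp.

v = 0.7500, ω = 1.2500

Δθ = 1.191003 − -1.308997 = 2.500000
ω = Δθ/dt = 2.500000/2.0 = 1.2500
R = Δx/(sin θ' − sin θ) = 0.6000
v = R·ω = 0.6000·1.2500 = 0.7500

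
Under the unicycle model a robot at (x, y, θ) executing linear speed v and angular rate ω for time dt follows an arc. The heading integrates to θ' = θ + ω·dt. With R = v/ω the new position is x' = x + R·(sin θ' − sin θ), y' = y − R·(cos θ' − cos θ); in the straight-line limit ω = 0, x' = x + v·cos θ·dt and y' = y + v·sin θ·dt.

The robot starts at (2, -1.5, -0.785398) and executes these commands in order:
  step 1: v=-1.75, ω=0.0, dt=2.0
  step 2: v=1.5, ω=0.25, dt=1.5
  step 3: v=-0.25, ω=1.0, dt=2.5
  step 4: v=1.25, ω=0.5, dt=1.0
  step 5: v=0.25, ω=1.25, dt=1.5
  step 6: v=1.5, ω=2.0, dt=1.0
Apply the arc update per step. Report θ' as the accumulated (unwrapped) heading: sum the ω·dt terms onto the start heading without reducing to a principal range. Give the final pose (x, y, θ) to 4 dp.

(0.7606, -0.7912, 6.4646)

step 1: θ'=-0.7854 (straight) → pose (-0.4749, 0.9749, -0.7854)
step 2: θ'=-0.4104 (R=6.0000) → pose (1.3739, -0.2843, -0.4104)
step 3: θ'=2.0896 (R=-0.2500) → pose (1.0571, -0.6375, 2.0896)
step 4: θ'=2.5896 (R=2.5000) → pose (0.1970, 0.2516, 2.5896)
step 5: θ'=4.4646 (R=0.2000) → pose (-0.1018, 0.1304, 4.4646)
step 6: θ'=6.4646 (R=0.7500) → pose (0.7606, -0.7912, 6.4646)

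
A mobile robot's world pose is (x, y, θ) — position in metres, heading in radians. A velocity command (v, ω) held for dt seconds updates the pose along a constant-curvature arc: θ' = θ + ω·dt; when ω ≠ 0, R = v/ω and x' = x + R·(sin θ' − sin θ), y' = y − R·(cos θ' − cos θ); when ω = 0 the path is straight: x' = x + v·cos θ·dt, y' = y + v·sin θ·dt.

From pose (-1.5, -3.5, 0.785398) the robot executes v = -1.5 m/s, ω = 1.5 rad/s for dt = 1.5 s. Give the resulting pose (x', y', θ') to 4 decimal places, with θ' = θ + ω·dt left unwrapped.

θ' = 0.7854 + 1.5·1.5 = 3.0354
R = v/ω = -1.5/1.5 = -1.0000
x' = -1.5 + -1.0000·(sin 3.0354 − sin 0.7854) = -0.8989
y' = -3.5 − -1.0000·(cos 3.0354 − cos 0.7854) = -5.2015

(-0.8989, -5.2015, 3.0354)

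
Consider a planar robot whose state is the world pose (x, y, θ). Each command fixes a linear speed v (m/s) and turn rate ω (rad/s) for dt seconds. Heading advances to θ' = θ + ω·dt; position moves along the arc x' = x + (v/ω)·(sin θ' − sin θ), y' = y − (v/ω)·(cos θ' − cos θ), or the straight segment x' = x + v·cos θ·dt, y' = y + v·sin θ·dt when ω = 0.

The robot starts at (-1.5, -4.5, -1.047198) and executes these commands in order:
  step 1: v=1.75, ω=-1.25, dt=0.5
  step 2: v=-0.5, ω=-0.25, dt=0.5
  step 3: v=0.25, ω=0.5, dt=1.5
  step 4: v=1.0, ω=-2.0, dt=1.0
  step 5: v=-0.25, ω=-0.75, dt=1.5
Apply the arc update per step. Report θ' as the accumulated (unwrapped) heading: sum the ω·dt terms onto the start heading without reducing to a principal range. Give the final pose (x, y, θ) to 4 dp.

step 1: θ'=-1.6722 (R=-1.4000) → pose (-1.3196, -5.3417, -1.6722)
step 2: θ'=-1.7972 (R=2.0000) → pose (-1.2789, -5.0952, -1.7972)
step 3: θ'=-1.0472 (R=0.5000) → pose (-1.2246, -5.4575, -1.0472)
step 4: θ'=-3.0472 (R=-0.5000) → pose (-1.6105, -6.2052, -3.0472)
step 5: θ'=-4.1722 (R=0.3333) → pose (-1.2932, -6.3657, -4.1722)

(-1.2932, -6.3657, -4.1722)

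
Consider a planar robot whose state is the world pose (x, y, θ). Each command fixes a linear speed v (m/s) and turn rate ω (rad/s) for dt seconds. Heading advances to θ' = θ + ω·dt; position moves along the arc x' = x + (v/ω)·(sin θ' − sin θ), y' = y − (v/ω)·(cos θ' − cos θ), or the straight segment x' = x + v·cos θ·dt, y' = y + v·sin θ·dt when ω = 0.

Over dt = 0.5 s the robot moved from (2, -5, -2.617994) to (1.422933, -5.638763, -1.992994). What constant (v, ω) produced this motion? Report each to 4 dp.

Δθ = -1.992994 − -2.617994 = 0.625000
ω = Δθ/dt = 0.625000/0.5 = 1.2500
R = −Δy/(cos θ' − cos θ) = 1.4000
v = R·ω = 1.4000·1.2500 = 1.7500

v = 1.7500, ω = 1.2500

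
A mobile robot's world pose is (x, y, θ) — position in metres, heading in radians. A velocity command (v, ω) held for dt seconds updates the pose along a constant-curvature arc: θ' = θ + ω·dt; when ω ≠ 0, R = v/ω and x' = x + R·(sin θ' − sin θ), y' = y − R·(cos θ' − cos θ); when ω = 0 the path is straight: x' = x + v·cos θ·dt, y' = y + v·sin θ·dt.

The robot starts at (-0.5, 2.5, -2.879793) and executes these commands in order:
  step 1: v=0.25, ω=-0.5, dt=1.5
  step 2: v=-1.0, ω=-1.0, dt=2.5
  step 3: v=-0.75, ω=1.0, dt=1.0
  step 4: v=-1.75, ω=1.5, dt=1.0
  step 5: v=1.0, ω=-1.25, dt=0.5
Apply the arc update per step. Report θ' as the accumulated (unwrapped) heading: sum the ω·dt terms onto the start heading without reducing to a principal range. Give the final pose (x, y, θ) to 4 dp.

(-1.5744, -0.9174, -4.2548)

step 1: θ'=-3.6298 (R=-0.5000) → pose (-0.8639, 2.5414, -3.6298)
step 2: θ'=-6.1298 (R=1.0000) → pose (-1.1802, 0.6699, -6.1298)
step 3: θ'=-5.1298 (R=-0.7500) → pose (-1.7512, 0.2328, -5.1298)
step 4: θ'=-3.6298 (R=-1.1667) → pose (-1.2319, -1.2705, -3.6298)
step 5: θ'=-4.2548 (R=-0.8000) → pose (-1.5744, -0.9174, -4.2548)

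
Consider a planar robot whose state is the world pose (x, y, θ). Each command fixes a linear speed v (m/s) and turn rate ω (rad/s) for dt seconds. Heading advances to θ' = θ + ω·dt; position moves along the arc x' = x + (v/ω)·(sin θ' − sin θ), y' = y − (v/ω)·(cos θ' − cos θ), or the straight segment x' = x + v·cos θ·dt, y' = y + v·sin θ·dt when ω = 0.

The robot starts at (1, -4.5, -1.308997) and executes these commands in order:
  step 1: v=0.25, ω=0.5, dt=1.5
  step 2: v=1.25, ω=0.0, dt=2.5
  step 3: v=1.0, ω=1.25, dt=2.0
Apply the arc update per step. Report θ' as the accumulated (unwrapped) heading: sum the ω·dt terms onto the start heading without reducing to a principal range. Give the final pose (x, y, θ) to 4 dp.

step 1: θ'=-0.5590 (R=0.5000) → pose (1.2178, -4.7945, -0.5590)
step 2: θ'=-0.5590 (straight) → pose (3.8671, -6.4518, -0.5590)
step 3: θ'=1.9410 (R=0.8000) → pose (5.0372, -5.4841, 1.9410)

(5.0372, -5.4841, 1.9410)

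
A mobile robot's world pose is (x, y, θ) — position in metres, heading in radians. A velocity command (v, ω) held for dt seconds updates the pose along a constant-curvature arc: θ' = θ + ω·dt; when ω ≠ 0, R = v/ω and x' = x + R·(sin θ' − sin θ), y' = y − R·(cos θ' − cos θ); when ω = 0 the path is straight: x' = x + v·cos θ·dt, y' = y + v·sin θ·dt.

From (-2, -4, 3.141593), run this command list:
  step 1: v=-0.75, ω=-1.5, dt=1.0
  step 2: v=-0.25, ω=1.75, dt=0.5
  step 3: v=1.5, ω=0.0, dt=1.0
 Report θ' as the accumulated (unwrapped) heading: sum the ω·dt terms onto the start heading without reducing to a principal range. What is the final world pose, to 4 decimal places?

(-2.6588, -3.6927, 2.5166)

step 1: θ'=1.6416 (R=0.5000) → pose (-1.5013, -4.4646, 1.6416)
step 2: θ'=2.5166 (R=-0.1429) → pose (-1.4423, -4.5704, 2.5166)
step 3: θ'=2.5166 (straight) → pose (-2.6588, -3.6927, 2.5166)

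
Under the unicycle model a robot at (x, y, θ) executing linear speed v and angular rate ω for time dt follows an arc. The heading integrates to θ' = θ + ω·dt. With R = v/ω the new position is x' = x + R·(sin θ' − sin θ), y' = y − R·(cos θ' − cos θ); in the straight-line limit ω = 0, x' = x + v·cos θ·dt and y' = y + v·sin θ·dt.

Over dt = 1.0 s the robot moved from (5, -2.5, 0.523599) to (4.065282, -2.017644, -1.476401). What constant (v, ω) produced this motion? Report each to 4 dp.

v = -1.2500, ω = -2.0000

Δθ = -1.476401 − 0.523599 = -2.000000
ω = Δθ/dt = -2.000000/1.0 = -2.0000
R = Δx/(sin θ' − sin θ) = 0.6250
v = R·ω = 0.6250·-2.0000 = -1.2500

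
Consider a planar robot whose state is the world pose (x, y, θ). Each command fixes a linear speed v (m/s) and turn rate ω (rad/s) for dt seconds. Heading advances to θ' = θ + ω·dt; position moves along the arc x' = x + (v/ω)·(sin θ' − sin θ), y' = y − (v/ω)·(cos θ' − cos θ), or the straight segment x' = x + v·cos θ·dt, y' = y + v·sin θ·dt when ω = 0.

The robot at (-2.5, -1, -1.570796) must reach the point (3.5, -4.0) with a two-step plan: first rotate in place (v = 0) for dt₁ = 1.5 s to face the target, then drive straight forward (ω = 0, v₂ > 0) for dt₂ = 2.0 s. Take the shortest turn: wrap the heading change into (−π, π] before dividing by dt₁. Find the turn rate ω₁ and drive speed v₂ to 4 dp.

heading to target = atan2(-4−-1, 3.5−-2.5) = -0.4636
Δθ = wrap(-0.4636 − -1.5708) = 1.1071; ω₁ = Δθ/dt₁ = 0.7381
distance = √((3.5−-2.5)² + (-4−-1)²) = 6.7082; v₂ = distance/dt₂ = 3.3541

ω₁ = 0.7381, v₂ = 3.3541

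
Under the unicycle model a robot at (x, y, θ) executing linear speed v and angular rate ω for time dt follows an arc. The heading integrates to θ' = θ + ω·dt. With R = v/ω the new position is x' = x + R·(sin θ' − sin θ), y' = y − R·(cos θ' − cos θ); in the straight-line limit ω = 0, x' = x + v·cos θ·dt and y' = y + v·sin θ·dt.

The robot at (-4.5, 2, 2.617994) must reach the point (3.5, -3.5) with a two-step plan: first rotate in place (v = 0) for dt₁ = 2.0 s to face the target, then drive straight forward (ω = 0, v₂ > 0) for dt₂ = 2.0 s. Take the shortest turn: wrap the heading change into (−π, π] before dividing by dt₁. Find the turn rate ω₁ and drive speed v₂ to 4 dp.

heading to target = atan2(-3.5−2, 3.5−-4.5) = -0.6023
Δθ = wrap(-0.6023 − 2.6180) = 3.0629; ω₁ = Δθ/dt₁ = 1.5315
distance = √((3.5−-4.5)² + (-3.5−2)²) = 9.7082; v₂ = distance/dt₂ = 4.8541

ω₁ = 1.5315, v₂ = 4.8541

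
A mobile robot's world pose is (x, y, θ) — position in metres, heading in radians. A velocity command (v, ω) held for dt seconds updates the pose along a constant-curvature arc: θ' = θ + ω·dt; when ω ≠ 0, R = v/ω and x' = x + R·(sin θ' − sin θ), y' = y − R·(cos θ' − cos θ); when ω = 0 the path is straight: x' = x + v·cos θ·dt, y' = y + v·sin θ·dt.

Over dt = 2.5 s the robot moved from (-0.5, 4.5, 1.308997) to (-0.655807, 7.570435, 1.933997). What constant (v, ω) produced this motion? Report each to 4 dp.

Δθ = 1.933997 − 1.308997 = 0.625000
ω = Δθ/dt = 0.625000/2.5 = 0.2500
R = −Δy/(cos θ' − cos θ) = 5.0000
v = R·ω = 5.0000·0.2500 = 1.2500

v = 1.2500, ω = 0.2500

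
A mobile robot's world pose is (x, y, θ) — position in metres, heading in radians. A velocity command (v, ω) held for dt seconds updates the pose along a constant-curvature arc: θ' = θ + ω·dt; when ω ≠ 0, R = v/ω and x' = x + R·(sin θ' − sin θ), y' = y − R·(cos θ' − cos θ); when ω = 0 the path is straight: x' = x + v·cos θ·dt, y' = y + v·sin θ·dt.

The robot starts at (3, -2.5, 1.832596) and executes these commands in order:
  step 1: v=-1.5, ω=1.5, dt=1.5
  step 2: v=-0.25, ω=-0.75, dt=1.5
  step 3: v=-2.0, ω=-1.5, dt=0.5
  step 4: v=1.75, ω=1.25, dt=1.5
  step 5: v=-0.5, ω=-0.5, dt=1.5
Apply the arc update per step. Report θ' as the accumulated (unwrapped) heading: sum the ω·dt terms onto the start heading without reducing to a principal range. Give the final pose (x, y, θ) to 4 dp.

step 1: θ'=4.0826 (R=-1.0000) → pose (4.7741, -2.8302, 4.0826)
step 2: θ'=2.9576 (R=0.3333) → pose (5.1044, -2.6988, 2.9576)
step 3: θ'=2.2076 (R=1.3333) → pose (5.9325, -3.2168, 2.2076)
step 4: θ'=4.0826 (R=1.4000) → pose (3.6755, -3.2247, 4.0826)
step 5: θ'=3.3326 (R=1.0000) → pose (4.2938, -2.8318, 3.3326)

(4.2938, -2.8318, 3.3326)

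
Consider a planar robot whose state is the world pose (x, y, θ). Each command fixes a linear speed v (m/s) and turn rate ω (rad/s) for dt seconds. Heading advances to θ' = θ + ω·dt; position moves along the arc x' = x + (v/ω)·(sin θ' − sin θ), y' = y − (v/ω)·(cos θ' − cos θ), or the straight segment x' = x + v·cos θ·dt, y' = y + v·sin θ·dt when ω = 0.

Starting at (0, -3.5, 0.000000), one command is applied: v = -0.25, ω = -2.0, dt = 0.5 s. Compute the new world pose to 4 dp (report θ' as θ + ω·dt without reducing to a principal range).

(-0.1052, -3.4425, -1.0000)

θ' = 0.0000 + -2.0·0.5 = -1.0000
R = v/ω = -0.25/-2.0 = 0.1250
x' = 0 + 0.1250·(sin -1.0000 − sin 0.0000) = -0.1052
y' = -3.5 − 0.1250·(cos -1.0000 − cos 0.0000) = -3.4425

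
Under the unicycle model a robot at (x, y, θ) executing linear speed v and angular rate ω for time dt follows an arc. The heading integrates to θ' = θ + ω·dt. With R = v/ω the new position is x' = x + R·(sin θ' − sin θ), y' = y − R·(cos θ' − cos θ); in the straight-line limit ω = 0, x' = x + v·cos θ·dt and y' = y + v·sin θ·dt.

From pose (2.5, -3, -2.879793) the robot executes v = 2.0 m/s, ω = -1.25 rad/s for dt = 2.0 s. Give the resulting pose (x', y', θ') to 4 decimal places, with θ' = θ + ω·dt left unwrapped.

θ' = -2.8798 + -1.25·2.0 = -5.3798
R = v/ω = 2.0/-1.25 = -1.6000
x' = 2.5 + -1.6000·(sin -5.3798 − sin -2.8798) = 0.8292
y' = -3 − -1.6000·(cos -5.3798 − cos -2.8798) = -0.4642

(0.8292, -0.4642, -5.3798)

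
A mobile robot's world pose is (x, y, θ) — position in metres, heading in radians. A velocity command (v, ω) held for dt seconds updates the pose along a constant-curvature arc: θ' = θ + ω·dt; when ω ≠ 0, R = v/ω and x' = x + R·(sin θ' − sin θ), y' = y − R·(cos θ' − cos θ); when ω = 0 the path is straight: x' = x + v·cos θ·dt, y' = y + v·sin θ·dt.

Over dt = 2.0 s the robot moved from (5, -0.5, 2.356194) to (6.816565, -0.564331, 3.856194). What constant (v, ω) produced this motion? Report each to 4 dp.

Δθ = 3.856194 − 2.356194 = 1.500000
ω = Δθ/dt = 1.500000/2.0 = 0.7500
R = Δx/(sin θ' − sin θ) = -1.3333
v = R·ω = -1.3333·0.7500 = -1.0000

v = -1.0000, ω = 0.7500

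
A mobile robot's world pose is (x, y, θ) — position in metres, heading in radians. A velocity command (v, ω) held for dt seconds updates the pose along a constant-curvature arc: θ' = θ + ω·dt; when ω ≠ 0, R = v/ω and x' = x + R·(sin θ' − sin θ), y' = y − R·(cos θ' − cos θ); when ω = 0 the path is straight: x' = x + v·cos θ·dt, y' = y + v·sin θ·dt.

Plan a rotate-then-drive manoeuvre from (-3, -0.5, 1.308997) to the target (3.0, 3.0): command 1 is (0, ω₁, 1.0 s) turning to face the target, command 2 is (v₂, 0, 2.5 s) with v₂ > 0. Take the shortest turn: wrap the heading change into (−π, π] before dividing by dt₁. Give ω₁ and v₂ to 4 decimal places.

heading to target = atan2(3−-0.5, 3−-3) = 0.5281
Δθ = wrap(0.5281 − 1.3090) = -0.7809; ω₁ = Δθ/dt₁ = -0.7809
distance = √((3−-3)² + (3−-0.5)²) = 6.9462; v₂ = distance/dt₂ = 2.7785

ω₁ = -0.7809, v₂ = 2.7785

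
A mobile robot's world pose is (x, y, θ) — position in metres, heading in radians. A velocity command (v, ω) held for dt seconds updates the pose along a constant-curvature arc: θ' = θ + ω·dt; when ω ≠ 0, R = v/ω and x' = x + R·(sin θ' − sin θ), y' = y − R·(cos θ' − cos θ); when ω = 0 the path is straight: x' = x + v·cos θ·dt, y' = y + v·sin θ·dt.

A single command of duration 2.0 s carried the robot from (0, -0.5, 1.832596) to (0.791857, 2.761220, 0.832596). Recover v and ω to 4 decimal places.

v = 1.7500, ω = -0.5000

Δθ = 0.832596 − 1.832596 = -1.000000
ω = Δθ/dt = -1.000000/2.0 = -0.5000
R = −Δy/(cos θ' − cos θ) = -3.5000
v = R·ω = -3.5000·-0.5000 = 1.7500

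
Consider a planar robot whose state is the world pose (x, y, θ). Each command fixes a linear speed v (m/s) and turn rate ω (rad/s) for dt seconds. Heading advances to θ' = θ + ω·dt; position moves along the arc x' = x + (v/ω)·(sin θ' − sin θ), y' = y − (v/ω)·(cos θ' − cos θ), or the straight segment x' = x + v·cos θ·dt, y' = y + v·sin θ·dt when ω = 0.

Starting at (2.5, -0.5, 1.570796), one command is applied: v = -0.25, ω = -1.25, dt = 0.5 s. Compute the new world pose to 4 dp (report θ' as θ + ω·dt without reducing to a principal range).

θ' = 1.5708 + -1.25·0.5 = 0.9458
R = v/ω = -0.25/-1.25 = 0.2000
x' = 2.5 + 0.2000·(sin 0.9458 − sin 1.5708) = 2.4622
y' = -0.5 − 0.2000·(cos 0.9458 − cos 1.5708) = -0.6170

(2.4622, -0.6170, 0.9458)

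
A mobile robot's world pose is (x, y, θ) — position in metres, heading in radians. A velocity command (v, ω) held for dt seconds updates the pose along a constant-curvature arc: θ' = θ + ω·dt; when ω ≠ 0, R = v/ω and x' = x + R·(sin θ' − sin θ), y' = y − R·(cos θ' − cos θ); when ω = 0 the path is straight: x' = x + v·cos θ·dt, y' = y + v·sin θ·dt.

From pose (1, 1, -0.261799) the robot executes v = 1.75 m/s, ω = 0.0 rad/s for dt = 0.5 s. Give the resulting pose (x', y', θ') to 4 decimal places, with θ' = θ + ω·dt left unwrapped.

(1.8452, 0.7735, -0.2618)

θ' = -0.2618 + 0.0·0.5 = -0.2618
ω = 0 → straight: x' = 1 + 1.75·cos(-0.2618)·0.5 = 1.8452
y' = 1 + 1.75·sin(-0.2618)·0.5 = 0.7735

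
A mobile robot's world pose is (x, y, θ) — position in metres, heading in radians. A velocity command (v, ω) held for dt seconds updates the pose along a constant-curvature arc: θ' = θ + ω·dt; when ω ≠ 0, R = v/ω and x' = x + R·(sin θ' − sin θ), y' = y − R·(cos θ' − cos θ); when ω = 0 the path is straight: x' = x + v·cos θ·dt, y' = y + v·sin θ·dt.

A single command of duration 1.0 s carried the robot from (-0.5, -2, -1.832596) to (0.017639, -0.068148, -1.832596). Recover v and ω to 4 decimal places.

Δθ = -1.832596 − -1.832596 = 0.000000
ω = Δθ/dt = 0.000000/1.0 = 0.0000
ω = 0 → v = (Δx·cos θ + Δy·sin θ)/dt = -2.0000

v = -2.0000, ω = 0.0000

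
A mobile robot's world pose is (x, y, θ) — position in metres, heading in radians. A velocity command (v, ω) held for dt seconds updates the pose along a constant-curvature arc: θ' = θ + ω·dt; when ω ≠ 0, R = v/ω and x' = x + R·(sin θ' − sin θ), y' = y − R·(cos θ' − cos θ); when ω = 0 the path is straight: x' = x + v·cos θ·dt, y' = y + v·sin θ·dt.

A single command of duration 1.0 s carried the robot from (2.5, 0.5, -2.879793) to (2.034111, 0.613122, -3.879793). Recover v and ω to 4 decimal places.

v = 0.5000, ω = -1.0000

Δθ = -3.879793 − -2.879793 = -1.000000
ω = Δθ/dt = -1.000000/1.0 = -1.0000
R = Δx/(sin θ' − sin θ) = -0.5000
v = R·ω = -0.5000·-1.0000 = 0.5000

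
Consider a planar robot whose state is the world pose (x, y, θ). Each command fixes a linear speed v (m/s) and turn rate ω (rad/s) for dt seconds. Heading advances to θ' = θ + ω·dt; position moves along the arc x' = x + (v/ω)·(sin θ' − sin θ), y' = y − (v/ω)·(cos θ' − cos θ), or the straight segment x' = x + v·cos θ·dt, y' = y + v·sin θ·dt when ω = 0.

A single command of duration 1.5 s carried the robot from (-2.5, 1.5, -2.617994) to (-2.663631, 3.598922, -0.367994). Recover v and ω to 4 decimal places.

v = -1.7500, ω = 1.5000

Δθ = -0.367994 − -2.617994 = 2.250000
ω = Δθ/dt = 2.250000/1.5 = 1.5000
R = −Δy/(cos θ' − cos θ) = -1.1667
v = R·ω = -1.1667·1.5000 = -1.7500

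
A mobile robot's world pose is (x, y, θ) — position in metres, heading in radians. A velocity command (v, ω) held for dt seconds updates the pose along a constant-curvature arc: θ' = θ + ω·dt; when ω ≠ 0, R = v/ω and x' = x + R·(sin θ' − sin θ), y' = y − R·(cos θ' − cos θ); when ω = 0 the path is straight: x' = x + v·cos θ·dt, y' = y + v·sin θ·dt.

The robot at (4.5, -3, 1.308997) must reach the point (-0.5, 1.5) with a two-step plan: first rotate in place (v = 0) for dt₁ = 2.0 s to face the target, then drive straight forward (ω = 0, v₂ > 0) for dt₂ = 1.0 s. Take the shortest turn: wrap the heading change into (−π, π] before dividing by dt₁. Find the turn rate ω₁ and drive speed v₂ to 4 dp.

ω₁ = 0.5499, v₂ = 6.7268

heading to target = atan2(1.5−-3, -0.5−4.5) = 2.4088
Δθ = wrap(2.4088 − 1.3090) = 1.0998; ω₁ = Δθ/dt₁ = 0.5499
distance = √((-0.5−4.5)² + (1.5−-3)²) = 6.7268; v₂ = distance/dt₂ = 6.7268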